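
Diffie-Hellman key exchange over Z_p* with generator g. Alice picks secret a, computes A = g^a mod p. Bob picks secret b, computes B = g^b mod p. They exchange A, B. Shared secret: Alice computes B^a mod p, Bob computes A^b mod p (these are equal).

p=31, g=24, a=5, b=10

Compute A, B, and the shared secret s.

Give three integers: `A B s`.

A = 24^5 mod 31  (bits of 5 = 101)
  bit 0 = 1: r = r^2 * 24 mod 31 = 1^2 * 24 = 1*24 = 24
  bit 1 = 0: r = r^2 mod 31 = 24^2 = 18
  bit 2 = 1: r = r^2 * 24 mod 31 = 18^2 * 24 = 14*24 = 26
  -> A = 26
B = 24^10 mod 31  (bits of 10 = 1010)
  bit 0 = 1: r = r^2 * 24 mod 31 = 1^2 * 24 = 1*24 = 24
  bit 1 = 0: r = r^2 mod 31 = 24^2 = 18
  bit 2 = 1: r = r^2 * 24 mod 31 = 18^2 * 24 = 14*24 = 26
  bit 3 = 0: r = r^2 mod 31 = 26^2 = 25
  -> B = 25
s = B^a = 25^5 mod 31  (bits of 5 = 101)
  bit 0 = 1: r = r^2 * 25 mod 31 = 1^2 * 25 = 1*25 = 25
  bit 1 = 0: r = r^2 mod 31 = 25^2 = 5
  bit 2 = 1: r = r^2 * 25 mod 31 = 5^2 * 25 = 25*25 = 5
  -> s = B^a = 5

Answer: 26 25 5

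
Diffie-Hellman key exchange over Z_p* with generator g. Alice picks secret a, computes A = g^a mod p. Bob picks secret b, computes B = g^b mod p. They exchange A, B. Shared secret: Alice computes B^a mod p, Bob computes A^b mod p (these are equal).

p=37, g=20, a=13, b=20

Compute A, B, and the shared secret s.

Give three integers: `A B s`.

Answer: 2 7 33

Derivation:
A = 20^13 mod 37  (bits of 13 = 1101)
  bit 0 = 1: r = r^2 * 20 mod 37 = 1^2 * 20 = 1*20 = 20
  bit 1 = 1: r = r^2 * 20 mod 37 = 20^2 * 20 = 30*20 = 8
  bit 2 = 0: r = r^2 mod 37 = 8^2 = 27
  bit 3 = 1: r = r^2 * 20 mod 37 = 27^2 * 20 = 26*20 = 2
  -> A = 2
B = 20^20 mod 37  (bits of 20 = 10100)
  bit 0 = 1: r = r^2 * 20 mod 37 = 1^2 * 20 = 1*20 = 20
  bit 1 = 0: r = r^2 mod 37 = 20^2 = 30
  bit 2 = 1: r = r^2 * 20 mod 37 = 30^2 * 20 = 12*20 = 18
  bit 3 = 0: r = r^2 mod 37 = 18^2 = 28
  bit 4 = 0: r = r^2 mod 37 = 28^2 = 7
  -> B = 7
s = B^a = 7^13 mod 37  (bits of 13 = 1101)
  bit 0 = 1: r = r^2 * 7 mod 37 = 1^2 * 7 = 1*7 = 7
  bit 1 = 1: r = r^2 * 7 mod 37 = 7^2 * 7 = 12*7 = 10
  bit 2 = 0: r = r^2 mod 37 = 10^2 = 26
  bit 3 = 1: r = r^2 * 7 mod 37 = 26^2 * 7 = 10*7 = 33
  -> s = B^a = 33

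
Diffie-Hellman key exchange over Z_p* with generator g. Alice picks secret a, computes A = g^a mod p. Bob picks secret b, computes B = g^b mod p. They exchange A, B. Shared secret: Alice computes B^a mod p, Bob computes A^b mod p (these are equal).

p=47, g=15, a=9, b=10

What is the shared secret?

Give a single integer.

Answer: 14

Derivation:
A = 15^9 mod 47  (bits of 9 = 1001)
  bit 0 = 1: r = r^2 * 15 mod 47 = 1^2 * 15 = 1*15 = 15
  bit 1 = 0: r = r^2 mod 47 = 15^2 = 37
  bit 2 = 0: r = r^2 mod 47 = 37^2 = 6
  bit 3 = 1: r = r^2 * 15 mod 47 = 6^2 * 15 = 36*15 = 23
  -> A = 23
B = 15^10 mod 47  (bits of 10 = 1010)
  bit 0 = 1: r = r^2 * 15 mod 47 = 1^2 * 15 = 1*15 = 15
  bit 1 = 0: r = r^2 mod 47 = 15^2 = 37
  bit 2 = 1: r = r^2 * 15 mod 47 = 37^2 * 15 = 6*15 = 43
  bit 3 = 0: r = r^2 mod 47 = 43^2 = 16
  -> B = 16
s = B^a = 16^9 mod 47  (bits of 9 = 1001)
  bit 0 = 1: r = r^2 * 16 mod 47 = 1^2 * 16 = 1*16 = 16
  bit 1 = 0: r = r^2 mod 47 = 16^2 = 21
  bit 2 = 0: r = r^2 mod 47 = 21^2 = 18
  bit 3 = 1: r = r^2 * 16 mod 47 = 18^2 * 16 = 42*16 = 14
  -> s = B^a = 14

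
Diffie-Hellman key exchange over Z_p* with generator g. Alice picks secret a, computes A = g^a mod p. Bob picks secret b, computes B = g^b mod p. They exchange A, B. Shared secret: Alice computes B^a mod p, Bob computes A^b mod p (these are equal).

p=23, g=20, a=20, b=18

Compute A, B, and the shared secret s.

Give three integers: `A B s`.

A = 20^20 mod 23  (bits of 20 = 10100)
  bit 0 = 1: r = r^2 * 20 mod 23 = 1^2 * 20 = 1*20 = 20
  bit 1 = 0: r = r^2 mod 23 = 20^2 = 9
  bit 2 = 1: r = r^2 * 20 mod 23 = 9^2 * 20 = 12*20 = 10
  bit 3 = 0: r = r^2 mod 23 = 10^2 = 8
  bit 4 = 0: r = r^2 mod 23 = 8^2 = 18
  -> A = 18
B = 20^18 mod 23  (bits of 18 = 10010)
  bit 0 = 1: r = r^2 * 20 mod 23 = 1^2 * 20 = 1*20 = 20
  bit 1 = 0: r = r^2 mod 23 = 20^2 = 9
  bit 2 = 0: r = r^2 mod 23 = 9^2 = 12
  bit 3 = 1: r = r^2 * 20 mod 23 = 12^2 * 20 = 6*20 = 5
  bit 4 = 0: r = r^2 mod 23 = 5^2 = 2
  -> B = 2
s = B^a = 2^20 mod 23  (bits of 20 = 10100)
  bit 0 = 1: r = r^2 * 2 mod 23 = 1^2 * 2 = 1*2 = 2
  bit 1 = 0: r = r^2 mod 23 = 2^2 = 4
  bit 2 = 1: r = r^2 * 2 mod 23 = 4^2 * 2 = 16*2 = 9
  bit 3 = 0: r = r^2 mod 23 = 9^2 = 12
  bit 4 = 0: r = r^2 mod 23 = 12^2 = 6
  -> s = B^a = 6

Answer: 18 2 6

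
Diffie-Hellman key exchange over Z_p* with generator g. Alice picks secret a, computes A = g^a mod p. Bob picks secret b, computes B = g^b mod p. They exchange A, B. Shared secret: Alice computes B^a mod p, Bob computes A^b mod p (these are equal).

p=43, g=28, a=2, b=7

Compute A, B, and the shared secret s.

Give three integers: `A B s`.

A = 28^2 mod 43  (bits of 2 = 10)
  bit 0 = 1: r = r^2 * 28 mod 43 = 1^2 * 28 = 1*28 = 28
  bit 1 = 0: r = r^2 mod 43 = 28^2 = 10
  -> A = 10
B = 28^7 mod 43  (bits of 7 = 111)
  bit 0 = 1: r = r^2 * 28 mod 43 = 1^2 * 28 = 1*28 = 28
  bit 1 = 1: r = r^2 * 28 mod 43 = 28^2 * 28 = 10*28 = 22
  bit 2 = 1: r = r^2 * 28 mod 43 = 22^2 * 28 = 11*28 = 7
  -> B = 7
s = B^a = 7^2 mod 43  (bits of 2 = 10)
  bit 0 = 1: r = r^2 * 7 mod 43 = 1^2 * 7 = 1*7 = 7
  bit 1 = 0: r = r^2 mod 43 = 7^2 = 6
  -> s = B^a = 6

Answer: 10 7 6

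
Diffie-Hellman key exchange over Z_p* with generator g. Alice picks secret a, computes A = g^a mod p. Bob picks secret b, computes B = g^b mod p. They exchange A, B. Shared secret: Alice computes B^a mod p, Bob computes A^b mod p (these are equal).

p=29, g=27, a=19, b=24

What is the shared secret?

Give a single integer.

Answer: 24

Derivation:
A = 27^19 mod 29  (bits of 19 = 10011)
  bit 0 = 1: r = r^2 * 27 mod 29 = 1^2 * 27 = 1*27 = 27
  bit 1 = 0: r = r^2 mod 29 = 27^2 = 4
  bit 2 = 0: r = r^2 mod 29 = 4^2 = 16
  bit 3 = 1: r = r^2 * 27 mod 29 = 16^2 * 27 = 24*27 = 10
  bit 4 = 1: r = r^2 * 27 mod 29 = 10^2 * 27 = 13*27 = 3
  -> A = 3
B = 27^24 mod 29  (bits of 24 = 11000)
  bit 0 = 1: r = r^2 * 27 mod 29 = 1^2 * 27 = 1*27 = 27
  bit 1 = 1: r = r^2 * 27 mod 29 = 27^2 * 27 = 4*27 = 21
  bit 2 = 0: r = r^2 mod 29 = 21^2 = 6
  bit 3 = 0: r = r^2 mod 29 = 6^2 = 7
  bit 4 = 0: r = r^2 mod 29 = 7^2 = 20
  -> B = 20
s = B^a = 20^19 mod 29  (bits of 19 = 10011)
  bit 0 = 1: r = r^2 * 20 mod 29 = 1^2 * 20 = 1*20 = 20
  bit 1 = 0: r = r^2 mod 29 = 20^2 = 23
  bit 2 = 0: r = r^2 mod 29 = 23^2 = 7
  bit 3 = 1: r = r^2 * 20 mod 29 = 7^2 * 20 = 20*20 = 23
  bit 4 = 1: r = r^2 * 20 mod 29 = 23^2 * 20 = 7*20 = 24
  -> s = B^a = 24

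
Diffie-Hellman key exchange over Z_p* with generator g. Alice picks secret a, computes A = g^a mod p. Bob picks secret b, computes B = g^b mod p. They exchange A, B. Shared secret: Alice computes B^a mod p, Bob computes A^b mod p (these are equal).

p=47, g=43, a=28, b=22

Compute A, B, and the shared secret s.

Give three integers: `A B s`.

Answer: 37 12 14

Derivation:
A = 43^28 mod 47  (bits of 28 = 11100)
  bit 0 = 1: r = r^2 * 43 mod 47 = 1^2 * 43 = 1*43 = 43
  bit 1 = 1: r = r^2 * 43 mod 47 = 43^2 * 43 = 16*43 = 30
  bit 2 = 1: r = r^2 * 43 mod 47 = 30^2 * 43 = 7*43 = 19
  bit 3 = 0: r = r^2 mod 47 = 19^2 = 32
  bit 4 = 0: r = r^2 mod 47 = 32^2 = 37
  -> A = 37
B = 43^22 mod 47  (bits of 22 = 10110)
  bit 0 = 1: r = r^2 * 43 mod 47 = 1^2 * 43 = 1*43 = 43
  bit 1 = 0: r = r^2 mod 47 = 43^2 = 16
  bit 2 = 1: r = r^2 * 43 mod 47 = 16^2 * 43 = 21*43 = 10
  bit 3 = 1: r = r^2 * 43 mod 47 = 10^2 * 43 = 6*43 = 23
  bit 4 = 0: r = r^2 mod 47 = 23^2 = 12
  -> B = 12
s = B^a = 12^28 mod 47  (bits of 28 = 11100)
  bit 0 = 1: r = r^2 * 12 mod 47 = 1^2 * 12 = 1*12 = 12
  bit 1 = 1: r = r^2 * 12 mod 47 = 12^2 * 12 = 3*12 = 36
  bit 2 = 1: r = r^2 * 12 mod 47 = 36^2 * 12 = 27*12 = 42
  bit 3 = 0: r = r^2 mod 47 = 42^2 = 25
  bit 4 = 0: r = r^2 mod 47 = 25^2 = 14
  -> s = B^a = 14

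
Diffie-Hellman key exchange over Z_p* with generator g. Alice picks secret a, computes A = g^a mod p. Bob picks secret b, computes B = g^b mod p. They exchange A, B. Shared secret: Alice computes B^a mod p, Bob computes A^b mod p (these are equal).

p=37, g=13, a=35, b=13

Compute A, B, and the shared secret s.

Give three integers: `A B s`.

Answer: 20 19 2

Derivation:
A = 13^35 mod 37  (bits of 35 = 100011)
  bit 0 = 1: r = r^2 * 13 mod 37 = 1^2 * 13 = 1*13 = 13
  bit 1 = 0: r = r^2 mod 37 = 13^2 = 21
  bit 2 = 0: r = r^2 mod 37 = 21^2 = 34
  bit 3 = 0: r = r^2 mod 37 = 34^2 = 9
  bit 4 = 1: r = r^2 * 13 mod 37 = 9^2 * 13 = 7*13 = 17
  bit 5 = 1: r = r^2 * 13 mod 37 = 17^2 * 13 = 30*13 = 20
  -> A = 20
B = 13^13 mod 37  (bits of 13 = 1101)
  bit 0 = 1: r = r^2 * 13 mod 37 = 1^2 * 13 = 1*13 = 13
  bit 1 = 1: r = r^2 * 13 mod 37 = 13^2 * 13 = 21*13 = 14
  bit 2 = 0: r = r^2 mod 37 = 14^2 = 11
  bit 3 = 1: r = r^2 * 13 mod 37 = 11^2 * 13 = 10*13 = 19
  -> B = 19
s = B^a = 19^35 mod 37  (bits of 35 = 100011)
  bit 0 = 1: r = r^2 * 19 mod 37 = 1^2 * 19 = 1*19 = 19
  bit 1 = 0: r = r^2 mod 37 = 19^2 = 28
  bit 2 = 0: r = r^2 mod 37 = 28^2 = 7
  bit 3 = 0: r = r^2 mod 37 = 7^2 = 12
  bit 4 = 1: r = r^2 * 19 mod 37 = 12^2 * 19 = 33*19 = 35
  bit 5 = 1: r = r^2 * 19 mod 37 = 35^2 * 19 = 4*19 = 2
  -> s = B^a = 2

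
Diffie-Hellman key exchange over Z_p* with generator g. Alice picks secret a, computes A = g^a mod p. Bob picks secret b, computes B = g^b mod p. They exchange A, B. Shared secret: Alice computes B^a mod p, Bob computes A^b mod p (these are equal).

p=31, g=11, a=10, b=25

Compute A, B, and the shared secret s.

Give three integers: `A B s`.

A = 11^10 mod 31  (bits of 10 = 1010)
  bit 0 = 1: r = r^2 * 11 mod 31 = 1^2 * 11 = 1*11 = 11
  bit 1 = 0: r = r^2 mod 31 = 11^2 = 28
  bit 2 = 1: r = r^2 * 11 mod 31 = 28^2 * 11 = 9*11 = 6
  bit 3 = 0: r = r^2 mod 31 = 6^2 = 5
  -> A = 5
B = 11^25 mod 31  (bits of 25 = 11001)
  bit 0 = 1: r = r^2 * 11 mod 31 = 1^2 * 11 = 1*11 = 11
  bit 1 = 1: r = r^2 * 11 mod 31 = 11^2 * 11 = 28*11 = 29
  bit 2 = 0: r = r^2 mod 31 = 29^2 = 4
  bit 3 = 0: r = r^2 mod 31 = 4^2 = 16
  bit 4 = 1: r = r^2 * 11 mod 31 = 16^2 * 11 = 8*11 = 26
  -> B = 26
s = B^a = 26^10 mod 31  (bits of 10 = 1010)
  bit 0 = 1: r = r^2 * 26 mod 31 = 1^2 * 26 = 1*26 = 26
  bit 1 = 0: r = r^2 mod 31 = 26^2 = 25
  bit 2 = 1: r = r^2 * 26 mod 31 = 25^2 * 26 = 5*26 = 6
  bit 3 = 0: r = r^2 mod 31 = 6^2 = 5
  -> s = B^a = 5

Answer: 5 26 5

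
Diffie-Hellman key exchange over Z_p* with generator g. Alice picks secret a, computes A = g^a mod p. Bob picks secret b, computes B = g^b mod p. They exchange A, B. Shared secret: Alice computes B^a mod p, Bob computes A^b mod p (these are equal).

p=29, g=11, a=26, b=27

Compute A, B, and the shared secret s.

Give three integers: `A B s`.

A = 11^26 mod 29  (bits of 26 = 11010)
  bit 0 = 1: r = r^2 * 11 mod 29 = 1^2 * 11 = 1*11 = 11
  bit 1 = 1: r = r^2 * 11 mod 29 = 11^2 * 11 = 5*11 = 26
  bit 2 = 0: r = r^2 mod 29 = 26^2 = 9
  bit 3 = 1: r = r^2 * 11 mod 29 = 9^2 * 11 = 23*11 = 21
  bit 4 = 0: r = r^2 mod 29 = 21^2 = 6
  -> A = 6
B = 11^27 mod 29  (bits of 27 = 11011)
  bit 0 = 1: r = r^2 * 11 mod 29 = 1^2 * 11 = 1*11 = 11
  bit 1 = 1: r = r^2 * 11 mod 29 = 11^2 * 11 = 5*11 = 26
  bit 2 = 0: r = r^2 mod 29 = 26^2 = 9
  bit 3 = 1: r = r^2 * 11 mod 29 = 9^2 * 11 = 23*11 = 21
  bit 4 = 1: r = r^2 * 11 mod 29 = 21^2 * 11 = 6*11 = 8
  -> B = 8
s = B^a = 8^26 mod 29  (bits of 26 = 11010)
  bit 0 = 1: r = r^2 * 8 mod 29 = 1^2 * 8 = 1*8 = 8
  bit 1 = 1: r = r^2 * 8 mod 29 = 8^2 * 8 = 6*8 = 19
  bit 2 = 0: r = r^2 mod 29 = 19^2 = 13
  bit 3 = 1: r = r^2 * 8 mod 29 = 13^2 * 8 = 24*8 = 18
  bit 4 = 0: r = r^2 mod 29 = 18^2 = 5
  -> s = B^a = 5

Answer: 6 8 5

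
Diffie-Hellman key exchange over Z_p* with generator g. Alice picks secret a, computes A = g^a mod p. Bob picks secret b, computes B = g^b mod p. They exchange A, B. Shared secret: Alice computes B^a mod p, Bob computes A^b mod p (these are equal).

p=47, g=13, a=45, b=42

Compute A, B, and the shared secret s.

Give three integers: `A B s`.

Answer: 29 25 32

Derivation:
A = 13^45 mod 47  (bits of 45 = 101101)
  bit 0 = 1: r = r^2 * 13 mod 47 = 1^2 * 13 = 1*13 = 13
  bit 1 = 0: r = r^2 mod 47 = 13^2 = 28
  bit 2 = 1: r = r^2 * 13 mod 47 = 28^2 * 13 = 32*13 = 40
  bit 3 = 1: r = r^2 * 13 mod 47 = 40^2 * 13 = 2*13 = 26
  bit 4 = 0: r = r^2 mod 47 = 26^2 = 18
  bit 5 = 1: r = r^2 * 13 mod 47 = 18^2 * 13 = 42*13 = 29
  -> A = 29
B = 13^42 mod 47  (bits of 42 = 101010)
  bit 0 = 1: r = r^2 * 13 mod 47 = 1^2 * 13 = 1*13 = 13
  bit 1 = 0: r = r^2 mod 47 = 13^2 = 28
  bit 2 = 1: r = r^2 * 13 mod 47 = 28^2 * 13 = 32*13 = 40
  bit 3 = 0: r = r^2 mod 47 = 40^2 = 2
  bit 4 = 1: r = r^2 * 13 mod 47 = 2^2 * 13 = 4*13 = 5
  bit 5 = 0: r = r^2 mod 47 = 5^2 = 25
  -> B = 25
s = B^a = 25^45 mod 47  (bits of 45 = 101101)
  bit 0 = 1: r = r^2 * 25 mod 47 = 1^2 * 25 = 1*25 = 25
  bit 1 = 0: r = r^2 mod 47 = 25^2 = 14
  bit 2 = 1: r = r^2 * 25 mod 47 = 14^2 * 25 = 8*25 = 12
  bit 3 = 1: r = r^2 * 25 mod 47 = 12^2 * 25 = 3*25 = 28
  bit 4 = 0: r = r^2 mod 47 = 28^2 = 32
  bit 5 = 1: r = r^2 * 25 mod 47 = 32^2 * 25 = 37*25 = 32
  -> s = B^a = 32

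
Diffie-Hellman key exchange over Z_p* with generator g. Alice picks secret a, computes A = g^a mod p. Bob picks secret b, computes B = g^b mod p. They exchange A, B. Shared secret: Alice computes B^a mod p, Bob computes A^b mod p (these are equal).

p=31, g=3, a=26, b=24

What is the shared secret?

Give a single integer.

A = 3^26 mod 31  (bits of 26 = 11010)
  bit 0 = 1: r = r^2 * 3 mod 31 = 1^2 * 3 = 1*3 = 3
  bit 1 = 1: r = r^2 * 3 mod 31 = 3^2 * 3 = 9*3 = 27
  bit 2 = 0: r = r^2 mod 31 = 27^2 = 16
  bit 3 = 1: r = r^2 * 3 mod 31 = 16^2 * 3 = 8*3 = 24
  bit 4 = 0: r = r^2 mod 31 = 24^2 = 18
  -> A = 18
B = 3^24 mod 31  (bits of 24 = 11000)
  bit 0 = 1: r = r^2 * 3 mod 31 = 1^2 * 3 = 1*3 = 3
  bit 1 = 1: r = r^2 * 3 mod 31 = 3^2 * 3 = 9*3 = 27
  bit 2 = 0: r = r^2 mod 31 = 27^2 = 16
  bit 3 = 0: r = r^2 mod 31 = 16^2 = 8
  bit 4 = 0: r = r^2 mod 31 = 8^2 = 2
  -> B = 2
s = B^a = 2^26 mod 31  (bits of 26 = 11010)
  bit 0 = 1: r = r^2 * 2 mod 31 = 1^2 * 2 = 1*2 = 2
  bit 1 = 1: r = r^2 * 2 mod 31 = 2^2 * 2 = 4*2 = 8
  bit 2 = 0: r = r^2 mod 31 = 8^2 = 2
  bit 3 = 1: r = r^2 * 2 mod 31 = 2^2 * 2 = 4*2 = 8
  bit 4 = 0: r = r^2 mod 31 = 8^2 = 2
  -> s = B^a = 2

Answer: 2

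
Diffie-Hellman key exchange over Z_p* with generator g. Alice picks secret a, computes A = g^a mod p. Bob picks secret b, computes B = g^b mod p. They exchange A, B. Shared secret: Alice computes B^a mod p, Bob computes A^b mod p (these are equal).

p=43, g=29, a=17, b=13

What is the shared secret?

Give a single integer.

A = 29^17 mod 43  (bits of 17 = 10001)
  bit 0 = 1: r = r^2 * 29 mod 43 = 1^2 * 29 = 1*29 = 29
  bit 1 = 0: r = r^2 mod 43 = 29^2 = 24
  bit 2 = 0: r = r^2 mod 43 = 24^2 = 17
  bit 3 = 0: r = r^2 mod 43 = 17^2 = 31
  bit 4 = 1: r = r^2 * 29 mod 43 = 31^2 * 29 = 15*29 = 5
  -> A = 5
B = 29^13 mod 43  (bits of 13 = 1101)
  bit 0 = 1: r = r^2 * 29 mod 43 = 1^2 * 29 = 1*29 = 29
  bit 1 = 1: r = r^2 * 29 mod 43 = 29^2 * 29 = 24*29 = 8
  bit 2 = 0: r = r^2 mod 43 = 8^2 = 21
  bit 3 = 1: r = r^2 * 29 mod 43 = 21^2 * 29 = 11*29 = 18
  -> B = 18
s = B^a = 18^17 mod 43  (bits of 17 = 10001)
  bit 0 = 1: r = r^2 * 18 mod 43 = 1^2 * 18 = 1*18 = 18
  bit 1 = 0: r = r^2 mod 43 = 18^2 = 23
  bit 2 = 0: r = r^2 mod 43 = 23^2 = 13
  bit 3 = 0: r = r^2 mod 43 = 13^2 = 40
  bit 4 = 1: r = r^2 * 18 mod 43 = 40^2 * 18 = 9*18 = 33
  -> s = B^a = 33

Answer: 33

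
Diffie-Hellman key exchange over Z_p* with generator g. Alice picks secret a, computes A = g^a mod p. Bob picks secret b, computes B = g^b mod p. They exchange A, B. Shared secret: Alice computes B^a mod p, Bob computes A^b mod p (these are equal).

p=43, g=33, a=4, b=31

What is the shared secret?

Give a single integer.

Answer: 40

Derivation:
A = 33^4 mod 43  (bits of 4 = 100)
  bit 0 = 1: r = r^2 * 33 mod 43 = 1^2 * 33 = 1*33 = 33
  bit 1 = 0: r = r^2 mod 43 = 33^2 = 14
  bit 2 = 0: r = r^2 mod 43 = 14^2 = 24
  -> A = 24
B = 33^31 mod 43  (bits of 31 = 11111)
  bit 0 = 1: r = r^2 * 33 mod 43 = 1^2 * 33 = 1*33 = 33
  bit 1 = 1: r = r^2 * 33 mod 43 = 33^2 * 33 = 14*33 = 32
  bit 2 = 1: r = r^2 * 33 mod 43 = 32^2 * 33 = 35*33 = 37
  bit 3 = 1: r = r^2 * 33 mod 43 = 37^2 * 33 = 36*33 = 27
  bit 4 = 1: r = r^2 * 33 mod 43 = 27^2 * 33 = 41*33 = 20
  -> B = 20
s = B^a = 20^4 mod 43  (bits of 4 = 100)
  bit 0 = 1: r = r^2 * 20 mod 43 = 1^2 * 20 = 1*20 = 20
  bit 1 = 0: r = r^2 mod 43 = 20^2 = 13
  bit 2 = 0: r = r^2 mod 43 = 13^2 = 40
  -> s = B^a = 40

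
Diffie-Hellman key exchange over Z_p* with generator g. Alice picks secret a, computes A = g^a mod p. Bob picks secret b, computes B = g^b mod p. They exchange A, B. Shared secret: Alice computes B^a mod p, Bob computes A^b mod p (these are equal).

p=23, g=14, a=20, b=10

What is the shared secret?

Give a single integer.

Answer: 12

Derivation:
A = 14^20 mod 23  (bits of 20 = 10100)
  bit 0 = 1: r = r^2 * 14 mod 23 = 1^2 * 14 = 1*14 = 14
  bit 1 = 0: r = r^2 mod 23 = 14^2 = 12
  bit 2 = 1: r = r^2 * 14 mod 23 = 12^2 * 14 = 6*14 = 15
  bit 3 = 0: r = r^2 mod 23 = 15^2 = 18
  bit 4 = 0: r = r^2 mod 23 = 18^2 = 2
  -> A = 2
B = 14^10 mod 23  (bits of 10 = 1010)
  bit 0 = 1: r = r^2 * 14 mod 23 = 1^2 * 14 = 1*14 = 14
  bit 1 = 0: r = r^2 mod 23 = 14^2 = 12
  bit 2 = 1: r = r^2 * 14 mod 23 = 12^2 * 14 = 6*14 = 15
  bit 3 = 0: r = r^2 mod 23 = 15^2 = 18
  -> B = 18
s = B^a = 18^20 mod 23  (bits of 20 = 10100)
  bit 0 = 1: r = r^2 * 18 mod 23 = 1^2 * 18 = 1*18 = 18
  bit 1 = 0: r = r^2 mod 23 = 18^2 = 2
  bit 2 = 1: r = r^2 * 18 mod 23 = 2^2 * 18 = 4*18 = 3
  bit 3 = 0: r = r^2 mod 23 = 3^2 = 9
  bit 4 = 0: r = r^2 mod 23 = 9^2 = 12
  -> s = B^a = 12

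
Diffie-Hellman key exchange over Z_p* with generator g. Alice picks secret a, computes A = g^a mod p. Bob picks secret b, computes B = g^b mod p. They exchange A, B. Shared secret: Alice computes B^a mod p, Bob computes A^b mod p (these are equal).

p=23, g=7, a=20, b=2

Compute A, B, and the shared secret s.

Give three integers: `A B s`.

Answer: 8 3 18

Derivation:
A = 7^20 mod 23  (bits of 20 = 10100)
  bit 0 = 1: r = r^2 * 7 mod 23 = 1^2 * 7 = 1*7 = 7
  bit 1 = 0: r = r^2 mod 23 = 7^2 = 3
  bit 2 = 1: r = r^2 * 7 mod 23 = 3^2 * 7 = 9*7 = 17
  bit 3 = 0: r = r^2 mod 23 = 17^2 = 13
  bit 4 = 0: r = r^2 mod 23 = 13^2 = 8
  -> A = 8
B = 7^2 mod 23  (bits of 2 = 10)
  bit 0 = 1: r = r^2 * 7 mod 23 = 1^2 * 7 = 1*7 = 7
  bit 1 = 0: r = r^2 mod 23 = 7^2 = 3
  -> B = 3
s = B^a = 3^20 mod 23  (bits of 20 = 10100)
  bit 0 = 1: r = r^2 * 3 mod 23 = 1^2 * 3 = 1*3 = 3
  bit 1 = 0: r = r^2 mod 23 = 3^2 = 9
  bit 2 = 1: r = r^2 * 3 mod 23 = 9^2 * 3 = 12*3 = 13
  bit 3 = 0: r = r^2 mod 23 = 13^2 = 8
  bit 4 = 0: r = r^2 mod 23 = 8^2 = 18
  -> s = B^a = 18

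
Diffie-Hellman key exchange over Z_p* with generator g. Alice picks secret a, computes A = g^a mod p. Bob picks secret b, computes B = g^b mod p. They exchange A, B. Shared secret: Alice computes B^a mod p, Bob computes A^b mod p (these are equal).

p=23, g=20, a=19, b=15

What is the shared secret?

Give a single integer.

A = 20^19 mod 23  (bits of 19 = 10011)
  bit 0 = 1: r = r^2 * 20 mod 23 = 1^2 * 20 = 1*20 = 20
  bit 1 = 0: r = r^2 mod 23 = 20^2 = 9
  bit 2 = 0: r = r^2 mod 23 = 9^2 = 12
  bit 3 = 1: r = r^2 * 20 mod 23 = 12^2 * 20 = 6*20 = 5
  bit 4 = 1: r = r^2 * 20 mod 23 = 5^2 * 20 = 2*20 = 17
  -> A = 17
B = 20^15 mod 23  (bits of 15 = 1111)
  bit 0 = 1: r = r^2 * 20 mod 23 = 1^2 * 20 = 1*20 = 20
  bit 1 = 1: r = r^2 * 20 mod 23 = 20^2 * 20 = 9*20 = 19
  bit 2 = 1: r = r^2 * 20 mod 23 = 19^2 * 20 = 16*20 = 21
  bit 3 = 1: r = r^2 * 20 mod 23 = 21^2 * 20 = 4*20 = 11
  -> B = 11
s = B^a = 11^19 mod 23  (bits of 19 = 10011)
  bit 0 = 1: r = r^2 * 11 mod 23 = 1^2 * 11 = 1*11 = 11
  bit 1 = 0: r = r^2 mod 23 = 11^2 = 6
  bit 2 = 0: r = r^2 mod 23 = 6^2 = 13
  bit 3 = 1: r = r^2 * 11 mod 23 = 13^2 * 11 = 8*11 = 19
  bit 4 = 1: r = r^2 * 11 mod 23 = 19^2 * 11 = 16*11 = 15
  -> s = B^a = 15

Answer: 15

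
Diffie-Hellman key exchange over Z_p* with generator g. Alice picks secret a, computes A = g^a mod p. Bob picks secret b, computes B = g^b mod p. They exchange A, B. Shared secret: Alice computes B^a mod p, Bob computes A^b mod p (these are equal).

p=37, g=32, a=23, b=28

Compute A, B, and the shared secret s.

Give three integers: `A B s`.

Answer: 17 7 9

Derivation:
A = 32^23 mod 37  (bits of 23 = 10111)
  bit 0 = 1: r = r^2 * 32 mod 37 = 1^2 * 32 = 1*32 = 32
  bit 1 = 0: r = r^2 mod 37 = 32^2 = 25
  bit 2 = 1: r = r^2 * 32 mod 37 = 25^2 * 32 = 33*32 = 20
  bit 3 = 1: r = r^2 * 32 mod 37 = 20^2 * 32 = 30*32 = 35
  bit 4 = 1: r = r^2 * 32 mod 37 = 35^2 * 32 = 4*32 = 17
  -> A = 17
B = 32^28 mod 37  (bits of 28 = 11100)
  bit 0 = 1: r = r^2 * 32 mod 37 = 1^2 * 32 = 1*32 = 32
  bit 1 = 1: r = r^2 * 32 mod 37 = 32^2 * 32 = 25*32 = 23
  bit 2 = 1: r = r^2 * 32 mod 37 = 23^2 * 32 = 11*32 = 19
  bit 3 = 0: r = r^2 mod 37 = 19^2 = 28
  bit 4 = 0: r = r^2 mod 37 = 28^2 = 7
  -> B = 7
s = B^a = 7^23 mod 37  (bits of 23 = 10111)
  bit 0 = 1: r = r^2 * 7 mod 37 = 1^2 * 7 = 1*7 = 7
  bit 1 = 0: r = r^2 mod 37 = 7^2 = 12
  bit 2 = 1: r = r^2 * 7 mod 37 = 12^2 * 7 = 33*7 = 9
  bit 3 = 1: r = r^2 * 7 mod 37 = 9^2 * 7 = 7*7 = 12
  bit 4 = 1: r = r^2 * 7 mod 37 = 12^2 * 7 = 33*7 = 9
  -> s = B^a = 9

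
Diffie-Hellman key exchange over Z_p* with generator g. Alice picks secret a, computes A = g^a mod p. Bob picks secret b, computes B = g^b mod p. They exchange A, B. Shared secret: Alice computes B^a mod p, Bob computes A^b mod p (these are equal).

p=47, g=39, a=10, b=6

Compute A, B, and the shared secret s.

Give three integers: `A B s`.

A = 39^10 mod 47  (bits of 10 = 1010)
  bit 0 = 1: r = r^2 * 39 mod 47 = 1^2 * 39 = 1*39 = 39
  bit 1 = 0: r = r^2 mod 47 = 39^2 = 17
  bit 2 = 1: r = r^2 * 39 mod 47 = 17^2 * 39 = 7*39 = 38
  bit 3 = 0: r = r^2 mod 47 = 38^2 = 34
  -> A = 34
B = 39^6 mod 47  (bits of 6 = 110)
  bit 0 = 1: r = r^2 * 39 mod 47 = 1^2 * 39 = 1*39 = 39
  bit 1 = 1: r = r^2 * 39 mod 47 = 39^2 * 39 = 17*39 = 5
  bit 2 = 0: r = r^2 mod 47 = 5^2 = 25
  -> B = 25
s = B^a = 25^10 mod 47  (bits of 10 = 1010)
  bit 0 = 1: r = r^2 * 25 mod 47 = 1^2 * 25 = 1*25 = 25
  bit 1 = 0: r = r^2 mod 47 = 25^2 = 14
  bit 2 = 1: r = r^2 * 25 mod 47 = 14^2 * 25 = 8*25 = 12
  bit 3 = 0: r = r^2 mod 47 = 12^2 = 3
  -> s = B^a = 3

Answer: 34 25 3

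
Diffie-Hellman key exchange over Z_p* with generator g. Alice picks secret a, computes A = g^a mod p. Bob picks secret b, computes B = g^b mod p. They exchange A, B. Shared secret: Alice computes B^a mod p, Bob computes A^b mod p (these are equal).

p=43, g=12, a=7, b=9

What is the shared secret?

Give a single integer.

A = 12^7 mod 43  (bits of 7 = 111)
  bit 0 = 1: r = r^2 * 12 mod 43 = 1^2 * 12 = 1*12 = 12
  bit 1 = 1: r = r^2 * 12 mod 43 = 12^2 * 12 = 15*12 = 8
  bit 2 = 1: r = r^2 * 12 mod 43 = 8^2 * 12 = 21*12 = 37
  -> A = 37
B = 12^9 mod 43  (bits of 9 = 1001)
  bit 0 = 1: r = r^2 * 12 mod 43 = 1^2 * 12 = 1*12 = 12
  bit 1 = 0: r = r^2 mod 43 = 12^2 = 15
  bit 2 = 0: r = r^2 mod 43 = 15^2 = 10
  bit 3 = 1: r = r^2 * 12 mod 43 = 10^2 * 12 = 14*12 = 39
  -> B = 39
s = B^a = 39^7 mod 43  (bits of 7 = 111)
  bit 0 = 1: r = r^2 * 39 mod 43 = 1^2 * 39 = 1*39 = 39
  bit 1 = 1: r = r^2 * 39 mod 43 = 39^2 * 39 = 16*39 = 22
  bit 2 = 1: r = r^2 * 39 mod 43 = 22^2 * 39 = 11*39 = 42
  -> s = B^a = 42

Answer: 42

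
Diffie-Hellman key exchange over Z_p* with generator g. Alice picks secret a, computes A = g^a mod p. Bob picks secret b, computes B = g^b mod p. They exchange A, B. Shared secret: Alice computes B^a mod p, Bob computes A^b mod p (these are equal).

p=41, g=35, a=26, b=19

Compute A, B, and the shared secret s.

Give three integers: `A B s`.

Answer: 2 7 21

Derivation:
A = 35^26 mod 41  (bits of 26 = 11010)
  bit 0 = 1: r = r^2 * 35 mod 41 = 1^2 * 35 = 1*35 = 35
  bit 1 = 1: r = r^2 * 35 mod 41 = 35^2 * 35 = 36*35 = 30
  bit 2 = 0: r = r^2 mod 41 = 30^2 = 39
  bit 3 = 1: r = r^2 * 35 mod 41 = 39^2 * 35 = 4*35 = 17
  bit 4 = 0: r = r^2 mod 41 = 17^2 = 2
  -> A = 2
B = 35^19 mod 41  (bits of 19 = 10011)
  bit 0 = 1: r = r^2 * 35 mod 41 = 1^2 * 35 = 1*35 = 35
  bit 1 = 0: r = r^2 mod 41 = 35^2 = 36
  bit 2 = 0: r = r^2 mod 41 = 36^2 = 25
  bit 3 = 1: r = r^2 * 35 mod 41 = 25^2 * 35 = 10*35 = 22
  bit 4 = 1: r = r^2 * 35 mod 41 = 22^2 * 35 = 33*35 = 7
  -> B = 7
s = B^a = 7^26 mod 41  (bits of 26 = 11010)
  bit 0 = 1: r = r^2 * 7 mod 41 = 1^2 * 7 = 1*7 = 7
  bit 1 = 1: r = r^2 * 7 mod 41 = 7^2 * 7 = 8*7 = 15
  bit 2 = 0: r = r^2 mod 41 = 15^2 = 20
  bit 3 = 1: r = r^2 * 7 mod 41 = 20^2 * 7 = 31*7 = 12
  bit 4 = 0: r = r^2 mod 41 = 12^2 = 21
  -> s = B^a = 21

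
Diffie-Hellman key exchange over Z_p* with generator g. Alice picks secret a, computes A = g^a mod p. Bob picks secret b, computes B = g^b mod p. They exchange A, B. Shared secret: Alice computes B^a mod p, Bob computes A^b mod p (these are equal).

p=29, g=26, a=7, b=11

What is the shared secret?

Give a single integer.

A = 26^7 mod 29  (bits of 7 = 111)
  bit 0 = 1: r = r^2 * 26 mod 29 = 1^2 * 26 = 1*26 = 26
  bit 1 = 1: r = r^2 * 26 mod 29 = 26^2 * 26 = 9*26 = 2
  bit 2 = 1: r = r^2 * 26 mod 29 = 2^2 * 26 = 4*26 = 17
  -> A = 17
B = 26^11 mod 29  (bits of 11 = 1011)
  bit 0 = 1: r = r^2 * 26 mod 29 = 1^2 * 26 = 1*26 = 26
  bit 1 = 0: r = r^2 mod 29 = 26^2 = 9
  bit 2 = 1: r = r^2 * 26 mod 29 = 9^2 * 26 = 23*26 = 18
  bit 3 = 1: r = r^2 * 26 mod 29 = 18^2 * 26 = 5*26 = 14
  -> B = 14
s = B^a = 14^7 mod 29  (bits of 7 = 111)
  bit 0 = 1: r = r^2 * 14 mod 29 = 1^2 * 14 = 1*14 = 14
  bit 1 = 1: r = r^2 * 14 mod 29 = 14^2 * 14 = 22*14 = 18
  bit 2 = 1: r = r^2 * 14 mod 29 = 18^2 * 14 = 5*14 = 12
  -> s = B^a = 12

Answer: 12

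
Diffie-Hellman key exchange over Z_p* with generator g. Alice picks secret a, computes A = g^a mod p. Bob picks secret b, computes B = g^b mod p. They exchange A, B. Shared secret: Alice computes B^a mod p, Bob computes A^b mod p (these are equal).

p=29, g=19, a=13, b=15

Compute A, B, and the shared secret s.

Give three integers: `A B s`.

A = 19^13 mod 29  (bits of 13 = 1101)
  bit 0 = 1: r = r^2 * 19 mod 29 = 1^2 * 19 = 1*19 = 19
  bit 1 = 1: r = r^2 * 19 mod 29 = 19^2 * 19 = 13*19 = 15
  bit 2 = 0: r = r^2 mod 29 = 15^2 = 22
  bit 3 = 1: r = r^2 * 19 mod 29 = 22^2 * 19 = 20*19 = 3
  -> A = 3
B = 19^15 mod 29  (bits of 15 = 1111)
  bit 0 = 1: r = r^2 * 19 mod 29 = 1^2 * 19 = 1*19 = 19
  bit 1 = 1: r = r^2 * 19 mod 29 = 19^2 * 19 = 13*19 = 15
  bit 2 = 1: r = r^2 * 19 mod 29 = 15^2 * 19 = 22*19 = 12
  bit 3 = 1: r = r^2 * 19 mod 29 = 12^2 * 19 = 28*19 = 10
  -> B = 10
s = B^a = 10^13 mod 29  (bits of 13 = 1101)
  bit 0 = 1: r = r^2 * 10 mod 29 = 1^2 * 10 = 1*10 = 10
  bit 1 = 1: r = r^2 * 10 mod 29 = 10^2 * 10 = 13*10 = 14
  bit 2 = 0: r = r^2 mod 29 = 14^2 = 22
  bit 3 = 1: r = r^2 * 10 mod 29 = 22^2 * 10 = 20*10 = 26
  -> s = B^a = 26

Answer: 3 10 26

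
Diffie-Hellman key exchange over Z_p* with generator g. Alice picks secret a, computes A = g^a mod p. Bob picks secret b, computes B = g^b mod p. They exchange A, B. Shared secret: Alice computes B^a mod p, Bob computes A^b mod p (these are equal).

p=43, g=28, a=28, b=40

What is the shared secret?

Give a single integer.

Answer: 36

Derivation:
A = 28^28 mod 43  (bits of 28 = 11100)
  bit 0 = 1: r = r^2 * 28 mod 43 = 1^2 * 28 = 1*28 = 28
  bit 1 = 1: r = r^2 * 28 mod 43 = 28^2 * 28 = 10*28 = 22
  bit 2 = 1: r = r^2 * 28 mod 43 = 22^2 * 28 = 11*28 = 7
  bit 3 = 0: r = r^2 mod 43 = 7^2 = 6
  bit 4 = 0: r = r^2 mod 43 = 6^2 = 36
  -> A = 36
B = 28^40 mod 43  (bits of 40 = 101000)
  bit 0 = 1: r = r^2 * 28 mod 43 = 1^2 * 28 = 1*28 = 28
  bit 1 = 0: r = r^2 mod 43 = 28^2 = 10
  bit 2 = 1: r = r^2 * 28 mod 43 = 10^2 * 28 = 14*28 = 5
  bit 3 = 0: r = r^2 mod 43 = 5^2 = 25
  bit 4 = 0: r = r^2 mod 43 = 25^2 = 23
  bit 5 = 0: r = r^2 mod 43 = 23^2 = 13
  -> B = 13
s = B^a = 13^28 mod 43  (bits of 28 = 11100)
  bit 0 = 1: r = r^2 * 13 mod 43 = 1^2 * 13 = 1*13 = 13
  bit 1 = 1: r = r^2 * 13 mod 43 = 13^2 * 13 = 40*13 = 4
  bit 2 = 1: r = r^2 * 13 mod 43 = 4^2 * 13 = 16*13 = 36
  bit 3 = 0: r = r^2 mod 43 = 36^2 = 6
  bit 4 = 0: r = r^2 mod 43 = 6^2 = 36
  -> s = B^a = 36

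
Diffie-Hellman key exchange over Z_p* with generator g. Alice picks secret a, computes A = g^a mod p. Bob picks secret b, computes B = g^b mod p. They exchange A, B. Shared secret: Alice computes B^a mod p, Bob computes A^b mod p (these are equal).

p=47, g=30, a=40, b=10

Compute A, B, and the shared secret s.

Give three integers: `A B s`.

Answer: 37 28 21

Derivation:
A = 30^40 mod 47  (bits of 40 = 101000)
  bit 0 = 1: r = r^2 * 30 mod 47 = 1^2 * 30 = 1*30 = 30
  bit 1 = 0: r = r^2 mod 47 = 30^2 = 7
  bit 2 = 1: r = r^2 * 30 mod 47 = 7^2 * 30 = 2*30 = 13
  bit 3 = 0: r = r^2 mod 47 = 13^2 = 28
  bit 4 = 0: r = r^2 mod 47 = 28^2 = 32
  bit 5 = 0: r = r^2 mod 47 = 32^2 = 37
  -> A = 37
B = 30^10 mod 47  (bits of 10 = 1010)
  bit 0 = 1: r = r^2 * 30 mod 47 = 1^2 * 30 = 1*30 = 30
  bit 1 = 0: r = r^2 mod 47 = 30^2 = 7
  bit 2 = 1: r = r^2 * 30 mod 47 = 7^2 * 30 = 2*30 = 13
  bit 3 = 0: r = r^2 mod 47 = 13^2 = 28
  -> B = 28
s = B^a = 28^40 mod 47  (bits of 40 = 101000)
  bit 0 = 1: r = r^2 * 28 mod 47 = 1^2 * 28 = 1*28 = 28
  bit 1 = 0: r = r^2 mod 47 = 28^2 = 32
  bit 2 = 1: r = r^2 * 28 mod 47 = 32^2 * 28 = 37*28 = 2
  bit 3 = 0: r = r^2 mod 47 = 2^2 = 4
  bit 4 = 0: r = r^2 mod 47 = 4^2 = 16
  bit 5 = 0: r = r^2 mod 47 = 16^2 = 21
  -> s = B^a = 21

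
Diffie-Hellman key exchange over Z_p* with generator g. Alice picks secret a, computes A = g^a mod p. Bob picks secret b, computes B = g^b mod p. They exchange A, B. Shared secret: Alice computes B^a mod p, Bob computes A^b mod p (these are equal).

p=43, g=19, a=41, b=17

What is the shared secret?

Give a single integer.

A = 19^41 mod 43  (bits of 41 = 101001)
  bit 0 = 1: r = r^2 * 19 mod 43 = 1^2 * 19 = 1*19 = 19
  bit 1 = 0: r = r^2 mod 43 = 19^2 = 17
  bit 2 = 1: r = r^2 * 19 mod 43 = 17^2 * 19 = 31*19 = 30
  bit 3 = 0: r = r^2 mod 43 = 30^2 = 40
  bit 4 = 0: r = r^2 mod 43 = 40^2 = 9
  bit 5 = 1: r = r^2 * 19 mod 43 = 9^2 * 19 = 38*19 = 34
  -> A = 34
B = 19^17 mod 43  (bits of 17 = 10001)
  bit 0 = 1: r = r^2 * 19 mod 43 = 1^2 * 19 = 1*19 = 19
  bit 1 = 0: r = r^2 mod 43 = 19^2 = 17
  bit 2 = 0: r = r^2 mod 43 = 17^2 = 31
  bit 3 = 0: r = r^2 mod 43 = 31^2 = 15
  bit 4 = 1: r = r^2 * 19 mod 43 = 15^2 * 19 = 10*19 = 18
  -> B = 18
s = B^a = 18^41 mod 43  (bits of 41 = 101001)
  bit 0 = 1: r = r^2 * 18 mod 43 = 1^2 * 18 = 1*18 = 18
  bit 1 = 0: r = r^2 mod 43 = 18^2 = 23
  bit 2 = 1: r = r^2 * 18 mod 43 = 23^2 * 18 = 13*18 = 19
  bit 3 = 0: r = r^2 mod 43 = 19^2 = 17
  bit 4 = 0: r = r^2 mod 43 = 17^2 = 31
  bit 5 = 1: r = r^2 * 18 mod 43 = 31^2 * 18 = 15*18 = 12
  -> s = B^a = 12

Answer: 12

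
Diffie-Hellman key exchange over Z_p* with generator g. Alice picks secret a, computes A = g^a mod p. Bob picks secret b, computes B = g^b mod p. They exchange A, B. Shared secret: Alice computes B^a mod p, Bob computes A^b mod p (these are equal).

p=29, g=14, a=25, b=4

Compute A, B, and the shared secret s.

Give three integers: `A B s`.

A = 14^25 mod 29  (bits of 25 = 11001)
  bit 0 = 1: r = r^2 * 14 mod 29 = 1^2 * 14 = 1*14 = 14
  bit 1 = 1: r = r^2 * 14 mod 29 = 14^2 * 14 = 22*14 = 18
  bit 2 = 0: r = r^2 mod 29 = 18^2 = 5
  bit 3 = 0: r = r^2 mod 29 = 5^2 = 25
  bit 4 = 1: r = r^2 * 14 mod 29 = 25^2 * 14 = 16*14 = 21
  -> A = 21
B = 14^4 mod 29  (bits of 4 = 100)
  bit 0 = 1: r = r^2 * 14 mod 29 = 1^2 * 14 = 1*14 = 14
  bit 1 = 0: r = r^2 mod 29 = 14^2 = 22
  bit 2 = 0: r = r^2 mod 29 = 22^2 = 20
  -> B = 20
s = B^a = 20^25 mod 29  (bits of 25 = 11001)
  bit 0 = 1: r = r^2 * 20 mod 29 = 1^2 * 20 = 1*20 = 20
  bit 1 = 1: r = r^2 * 20 mod 29 = 20^2 * 20 = 23*20 = 25
  bit 2 = 0: r = r^2 mod 29 = 25^2 = 16
  bit 3 = 0: r = r^2 mod 29 = 16^2 = 24
  bit 4 = 1: r = r^2 * 20 mod 29 = 24^2 * 20 = 25*20 = 7
  -> s = B^a = 7

Answer: 21 20 7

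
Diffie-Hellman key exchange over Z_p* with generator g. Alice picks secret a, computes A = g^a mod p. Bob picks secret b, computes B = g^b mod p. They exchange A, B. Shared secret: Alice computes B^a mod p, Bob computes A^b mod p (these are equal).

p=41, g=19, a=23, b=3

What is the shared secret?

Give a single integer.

Answer: 35

Derivation:
A = 19^23 mod 41  (bits of 23 = 10111)
  bit 0 = 1: r = r^2 * 19 mod 41 = 1^2 * 19 = 1*19 = 19
  bit 1 = 0: r = r^2 mod 41 = 19^2 = 33
  bit 2 = 1: r = r^2 * 19 mod 41 = 33^2 * 19 = 23*19 = 27
  bit 3 = 1: r = r^2 * 19 mod 41 = 27^2 * 19 = 32*19 = 34
  bit 4 = 1: r = r^2 * 19 mod 41 = 34^2 * 19 = 8*19 = 29
  -> A = 29
B = 19^3 mod 41  (bits of 3 = 11)
  bit 0 = 1: r = r^2 * 19 mod 41 = 1^2 * 19 = 1*19 = 19
  bit 1 = 1: r = r^2 * 19 mod 41 = 19^2 * 19 = 33*19 = 12
  -> B = 12
s = B^a = 12^23 mod 41  (bits of 23 = 10111)
  bit 0 = 1: r = r^2 * 12 mod 41 = 1^2 * 12 = 1*12 = 12
  bit 1 = 0: r = r^2 mod 41 = 12^2 = 21
  bit 2 = 1: r = r^2 * 12 mod 41 = 21^2 * 12 = 31*12 = 3
  bit 3 = 1: r = r^2 * 12 mod 41 = 3^2 * 12 = 9*12 = 26
  bit 4 = 1: r = r^2 * 12 mod 41 = 26^2 * 12 = 20*12 = 35
  -> s = B^a = 35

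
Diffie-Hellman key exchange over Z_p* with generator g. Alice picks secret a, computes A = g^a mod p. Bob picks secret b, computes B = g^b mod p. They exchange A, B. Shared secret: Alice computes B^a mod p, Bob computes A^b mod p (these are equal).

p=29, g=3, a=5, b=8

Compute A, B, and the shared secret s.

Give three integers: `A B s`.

A = 3^5 mod 29  (bits of 5 = 101)
  bit 0 = 1: r = r^2 * 3 mod 29 = 1^2 * 3 = 1*3 = 3
  bit 1 = 0: r = r^2 mod 29 = 3^2 = 9
  bit 2 = 1: r = r^2 * 3 mod 29 = 9^2 * 3 = 23*3 = 11
  -> A = 11
B = 3^8 mod 29  (bits of 8 = 1000)
  bit 0 = 1: r = r^2 * 3 mod 29 = 1^2 * 3 = 1*3 = 3
  bit 1 = 0: r = r^2 mod 29 = 3^2 = 9
  bit 2 = 0: r = r^2 mod 29 = 9^2 = 23
  bit 3 = 0: r = r^2 mod 29 = 23^2 = 7
  -> B = 7
s = B^a = 7^5 mod 29  (bits of 5 = 101)
  bit 0 = 1: r = r^2 * 7 mod 29 = 1^2 * 7 = 1*7 = 7
  bit 1 = 0: r = r^2 mod 29 = 7^2 = 20
  bit 2 = 1: r = r^2 * 7 mod 29 = 20^2 * 7 = 23*7 = 16
  -> s = B^a = 16

Answer: 11 7 16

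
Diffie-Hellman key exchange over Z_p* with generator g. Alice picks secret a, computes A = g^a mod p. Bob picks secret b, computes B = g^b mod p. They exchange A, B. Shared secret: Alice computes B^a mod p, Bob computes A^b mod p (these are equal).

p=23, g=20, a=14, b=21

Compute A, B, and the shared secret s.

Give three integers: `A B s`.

Answer: 4 15 6

Derivation:
A = 20^14 mod 23  (bits of 14 = 1110)
  bit 0 = 1: r = r^2 * 20 mod 23 = 1^2 * 20 = 1*20 = 20
  bit 1 = 1: r = r^2 * 20 mod 23 = 20^2 * 20 = 9*20 = 19
  bit 2 = 1: r = r^2 * 20 mod 23 = 19^2 * 20 = 16*20 = 21
  bit 3 = 0: r = r^2 mod 23 = 21^2 = 4
  -> A = 4
B = 20^21 mod 23  (bits of 21 = 10101)
  bit 0 = 1: r = r^2 * 20 mod 23 = 1^2 * 20 = 1*20 = 20
  bit 1 = 0: r = r^2 mod 23 = 20^2 = 9
  bit 2 = 1: r = r^2 * 20 mod 23 = 9^2 * 20 = 12*20 = 10
  bit 3 = 0: r = r^2 mod 23 = 10^2 = 8
  bit 4 = 1: r = r^2 * 20 mod 23 = 8^2 * 20 = 18*20 = 15
  -> B = 15
s = B^a = 15^14 mod 23  (bits of 14 = 1110)
  bit 0 = 1: r = r^2 * 15 mod 23 = 1^2 * 15 = 1*15 = 15
  bit 1 = 1: r = r^2 * 15 mod 23 = 15^2 * 15 = 18*15 = 17
  bit 2 = 1: r = r^2 * 15 mod 23 = 17^2 * 15 = 13*15 = 11
  bit 3 = 0: r = r^2 mod 23 = 11^2 = 6
  -> s = B^a = 6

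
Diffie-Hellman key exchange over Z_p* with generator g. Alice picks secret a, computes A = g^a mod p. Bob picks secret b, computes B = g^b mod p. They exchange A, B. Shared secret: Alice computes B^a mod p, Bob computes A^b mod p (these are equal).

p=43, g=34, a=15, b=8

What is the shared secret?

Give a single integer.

Answer: 11

Derivation:
A = 34^15 mod 43  (bits of 15 = 1111)
  bit 0 = 1: r = r^2 * 34 mod 43 = 1^2 * 34 = 1*34 = 34
  bit 1 = 1: r = r^2 * 34 mod 43 = 34^2 * 34 = 38*34 = 2
  bit 2 = 1: r = r^2 * 34 mod 43 = 2^2 * 34 = 4*34 = 7
  bit 3 = 1: r = r^2 * 34 mod 43 = 7^2 * 34 = 6*34 = 32
  -> A = 32
B = 34^8 mod 43  (bits of 8 = 1000)
  bit 0 = 1: r = r^2 * 34 mod 43 = 1^2 * 34 = 1*34 = 34
  bit 1 = 0: r = r^2 mod 43 = 34^2 = 38
  bit 2 = 0: r = r^2 mod 43 = 38^2 = 25
  bit 3 = 0: r = r^2 mod 43 = 25^2 = 23
  -> B = 23
s = B^a = 23^15 mod 43  (bits of 15 = 1111)
  bit 0 = 1: r = r^2 * 23 mod 43 = 1^2 * 23 = 1*23 = 23
  bit 1 = 1: r = r^2 * 23 mod 43 = 23^2 * 23 = 13*23 = 41
  bit 2 = 1: r = r^2 * 23 mod 43 = 41^2 * 23 = 4*23 = 6
  bit 3 = 1: r = r^2 * 23 mod 43 = 6^2 * 23 = 36*23 = 11
  -> s = B^a = 11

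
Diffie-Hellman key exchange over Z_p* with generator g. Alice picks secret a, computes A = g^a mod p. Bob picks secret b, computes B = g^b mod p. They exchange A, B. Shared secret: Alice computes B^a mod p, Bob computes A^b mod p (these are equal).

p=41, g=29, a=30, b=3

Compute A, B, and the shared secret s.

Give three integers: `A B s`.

Answer: 32 35 9

Derivation:
A = 29^30 mod 41  (bits of 30 = 11110)
  bit 0 = 1: r = r^2 * 29 mod 41 = 1^2 * 29 = 1*29 = 29
  bit 1 = 1: r = r^2 * 29 mod 41 = 29^2 * 29 = 21*29 = 35
  bit 2 = 1: r = r^2 * 29 mod 41 = 35^2 * 29 = 36*29 = 19
  bit 3 = 1: r = r^2 * 29 mod 41 = 19^2 * 29 = 33*29 = 14
  bit 4 = 0: r = r^2 mod 41 = 14^2 = 32
  -> A = 32
B = 29^3 mod 41  (bits of 3 = 11)
  bit 0 = 1: r = r^2 * 29 mod 41 = 1^2 * 29 = 1*29 = 29
  bit 1 = 1: r = r^2 * 29 mod 41 = 29^2 * 29 = 21*29 = 35
  -> B = 35
s = B^a = 35^30 mod 41  (bits of 30 = 11110)
  bit 0 = 1: r = r^2 * 35 mod 41 = 1^2 * 35 = 1*35 = 35
  bit 1 = 1: r = r^2 * 35 mod 41 = 35^2 * 35 = 36*35 = 30
  bit 2 = 1: r = r^2 * 35 mod 41 = 30^2 * 35 = 39*35 = 12
  bit 3 = 1: r = r^2 * 35 mod 41 = 12^2 * 35 = 21*35 = 38
  bit 4 = 0: r = r^2 mod 41 = 38^2 = 9
  -> s = B^a = 9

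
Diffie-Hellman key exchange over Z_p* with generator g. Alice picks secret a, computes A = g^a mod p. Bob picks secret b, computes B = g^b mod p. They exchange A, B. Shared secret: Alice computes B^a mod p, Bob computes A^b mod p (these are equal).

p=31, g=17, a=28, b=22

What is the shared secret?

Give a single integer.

A = 17^28 mod 31  (bits of 28 = 11100)
  bit 0 = 1: r = r^2 * 17 mod 31 = 1^2 * 17 = 1*17 = 17
  bit 1 = 1: r = r^2 * 17 mod 31 = 17^2 * 17 = 10*17 = 15
  bit 2 = 1: r = r^2 * 17 mod 31 = 15^2 * 17 = 8*17 = 12
  bit 3 = 0: r = r^2 mod 31 = 12^2 = 20
  bit 4 = 0: r = r^2 mod 31 = 20^2 = 28
  -> A = 28
B = 17^22 mod 31  (bits of 22 = 10110)
  bit 0 = 1: r = r^2 * 17 mod 31 = 1^2 * 17 = 1*17 = 17
  bit 1 = 0: r = r^2 mod 31 = 17^2 = 10
  bit 2 = 1: r = r^2 * 17 mod 31 = 10^2 * 17 = 7*17 = 26
  bit 3 = 1: r = r^2 * 17 mod 31 = 26^2 * 17 = 25*17 = 22
  bit 4 = 0: r = r^2 mod 31 = 22^2 = 19
  -> B = 19
s = B^a = 19^28 mod 31  (bits of 28 = 11100)
  bit 0 = 1: r = r^2 * 19 mod 31 = 1^2 * 19 = 1*19 = 19
  bit 1 = 1: r = r^2 * 19 mod 31 = 19^2 * 19 = 20*19 = 8
  bit 2 = 1: r = r^2 * 19 mod 31 = 8^2 * 19 = 2*19 = 7
  bit 3 = 0: r = r^2 mod 31 = 7^2 = 18
  bit 4 = 0: r = r^2 mod 31 = 18^2 = 14
  -> s = B^a = 14

Answer: 14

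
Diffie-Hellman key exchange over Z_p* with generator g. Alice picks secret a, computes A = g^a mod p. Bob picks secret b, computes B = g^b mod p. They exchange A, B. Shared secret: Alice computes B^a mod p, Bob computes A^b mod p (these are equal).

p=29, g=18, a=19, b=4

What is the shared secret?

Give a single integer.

Answer: 20

Derivation:
A = 18^19 mod 29  (bits of 19 = 10011)
  bit 0 = 1: r = r^2 * 18 mod 29 = 1^2 * 18 = 1*18 = 18
  bit 1 = 0: r = r^2 mod 29 = 18^2 = 5
  bit 2 = 0: r = r^2 mod 29 = 5^2 = 25
  bit 3 = 1: r = r^2 * 18 mod 29 = 25^2 * 18 = 16*18 = 27
  bit 4 = 1: r = r^2 * 18 mod 29 = 27^2 * 18 = 4*18 = 14
  -> A = 14
B = 18^4 mod 29  (bits of 4 = 100)
  bit 0 = 1: r = r^2 * 18 mod 29 = 1^2 * 18 = 1*18 = 18
  bit 1 = 0: r = r^2 mod 29 = 18^2 = 5
  bit 2 = 0: r = r^2 mod 29 = 5^2 = 25
  -> B = 25
s = B^a = 25^19 mod 29  (bits of 19 = 10011)
  bit 0 = 1: r = r^2 * 25 mod 29 = 1^2 * 25 = 1*25 = 25
  bit 1 = 0: r = r^2 mod 29 = 25^2 = 16
  bit 2 = 0: r = r^2 mod 29 = 16^2 = 24
  bit 3 = 1: r = r^2 * 25 mod 29 = 24^2 * 25 = 25*25 = 16
  bit 4 = 1: r = r^2 * 25 mod 29 = 16^2 * 25 = 24*25 = 20
  -> s = B^a = 20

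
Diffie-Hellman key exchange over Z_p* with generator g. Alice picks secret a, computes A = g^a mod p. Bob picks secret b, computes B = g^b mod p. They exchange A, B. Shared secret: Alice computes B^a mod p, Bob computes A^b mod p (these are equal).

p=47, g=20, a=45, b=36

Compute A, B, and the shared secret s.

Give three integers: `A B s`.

Answer: 40 32 25

Derivation:
A = 20^45 mod 47  (bits of 45 = 101101)
  bit 0 = 1: r = r^2 * 20 mod 47 = 1^2 * 20 = 1*20 = 20
  bit 1 = 0: r = r^2 mod 47 = 20^2 = 24
  bit 2 = 1: r = r^2 * 20 mod 47 = 24^2 * 20 = 12*20 = 5
  bit 3 = 1: r = r^2 * 20 mod 47 = 5^2 * 20 = 25*20 = 30
  bit 4 = 0: r = r^2 mod 47 = 30^2 = 7
  bit 5 = 1: r = r^2 * 20 mod 47 = 7^2 * 20 = 2*20 = 40
  -> A = 40
B = 20^36 mod 47  (bits of 36 = 100100)
  bit 0 = 1: r = r^2 * 20 mod 47 = 1^2 * 20 = 1*20 = 20
  bit 1 = 0: r = r^2 mod 47 = 20^2 = 24
  bit 2 = 0: r = r^2 mod 47 = 24^2 = 12
  bit 3 = 1: r = r^2 * 20 mod 47 = 12^2 * 20 = 3*20 = 13
  bit 4 = 0: r = r^2 mod 47 = 13^2 = 28
  bit 5 = 0: r = r^2 mod 47 = 28^2 = 32
  -> B = 32
s = B^a = 32^45 mod 47  (bits of 45 = 101101)
  bit 0 = 1: r = r^2 * 32 mod 47 = 1^2 * 32 = 1*32 = 32
  bit 1 = 0: r = r^2 mod 47 = 32^2 = 37
  bit 2 = 1: r = r^2 * 32 mod 47 = 37^2 * 32 = 6*32 = 4
  bit 3 = 1: r = r^2 * 32 mod 47 = 4^2 * 32 = 16*32 = 42
  bit 4 = 0: r = r^2 mod 47 = 42^2 = 25
  bit 5 = 1: r = r^2 * 32 mod 47 = 25^2 * 32 = 14*32 = 25
  -> s = B^a = 25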